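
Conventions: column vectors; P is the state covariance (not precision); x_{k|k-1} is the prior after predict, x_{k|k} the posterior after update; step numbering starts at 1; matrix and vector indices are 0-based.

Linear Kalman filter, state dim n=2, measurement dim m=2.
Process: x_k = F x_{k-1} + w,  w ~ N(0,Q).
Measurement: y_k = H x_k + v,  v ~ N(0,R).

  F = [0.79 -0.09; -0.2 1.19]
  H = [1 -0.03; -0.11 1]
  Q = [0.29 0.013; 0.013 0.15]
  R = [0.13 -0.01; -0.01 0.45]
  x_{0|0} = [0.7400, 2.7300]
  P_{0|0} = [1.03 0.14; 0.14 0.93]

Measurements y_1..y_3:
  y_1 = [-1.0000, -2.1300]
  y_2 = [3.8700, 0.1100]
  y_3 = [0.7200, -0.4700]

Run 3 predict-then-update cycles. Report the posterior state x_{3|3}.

x_post = [1.0872, -0.5519]

step 1: x^-=[0.3389, 3.1007]  P^-=[0.9204 -0.1152; -0.1152 1.4415]  S=[1.0587 -0.2701; -0.2701 1.9280]  K=[0.8754 0.0104; 0.0443 0.7605]  nu=[-1.2459, -5.1934]  x^+=[-0.8055, -0.9039]  P^+=[0.1139 0.0084; 0.0084 0.3427]
step 2: x^-=[-0.5550, -0.9146]  P^-=[0.3627 -0.0336; -0.0336 0.6358]  S=[0.4953 -0.1027; -0.1027 1.0976]  K=[0.7347 0.0018; 0.0147 0.5840]  nu=[4.3975, 0.9635]  x^+=[2.6776, -0.2872]  P^+=[0.0956 0.0040; 0.0040 0.2631]
step 3: x^-=[2.1411, -0.8772]  P^-=[0.3512 -0.0265; -0.0265 0.5245]  S=[0.4833 -0.0909; -0.0909 0.9846]  K=[0.7286 0.0012; 0.0137 0.5369]  nu=[-1.4475, 0.6428]  x^+=[1.0872, -0.5519]  P^+=[0.0948 0.0037; 0.0037 0.2419]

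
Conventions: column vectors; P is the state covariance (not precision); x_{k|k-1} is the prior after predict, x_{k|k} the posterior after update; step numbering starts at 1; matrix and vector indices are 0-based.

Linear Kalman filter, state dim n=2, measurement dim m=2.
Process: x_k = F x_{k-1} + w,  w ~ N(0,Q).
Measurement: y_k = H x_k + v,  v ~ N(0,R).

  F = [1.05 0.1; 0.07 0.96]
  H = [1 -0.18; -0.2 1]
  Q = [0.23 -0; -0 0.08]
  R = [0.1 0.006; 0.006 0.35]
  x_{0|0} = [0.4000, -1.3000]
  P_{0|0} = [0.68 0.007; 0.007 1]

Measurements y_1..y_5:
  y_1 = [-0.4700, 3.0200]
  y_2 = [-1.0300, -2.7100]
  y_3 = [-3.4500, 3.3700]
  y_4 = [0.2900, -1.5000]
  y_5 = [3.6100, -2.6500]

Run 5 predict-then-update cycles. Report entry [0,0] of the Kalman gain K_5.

step 1: x^-=[0.2900, -1.2200]  P^-=[0.9912 0.1531; 0.1531 1.0059]  S=[1.0686 -0.2147; -0.2147 1.3343]  K=[0.9248 0.1150; 0.1247 0.7510]  nu=[-0.9796, 4.2980]  x^+=[-0.1218, 1.8856]  P^+=[0.1052 0.0668; 0.0668 0.2770]
step 2: x^-=[0.0607, 1.8016]  P^-=[0.3628 0.1022; 0.1022 0.3447]  S=[0.4372 -0.0228; -0.0228 0.6684]  K=[0.7915 0.0713; 0.1172 0.4892]  nu=[-0.7664, -4.4995]  x^+=[-0.8665, -0.4894]  P^+=[0.0881 0.0473; 0.0473 0.1814]
step 3: x^-=[-0.9588, -0.5305]  P^-=[0.3389 0.0719; 0.0719 0.2540]  S=[0.4212 -0.0330; -0.0330 0.5887]  K=[0.7777 0.0506; 0.0945 0.4122]  nu=[-2.5867, 3.7087]  x^+=[-2.7829, 0.7540]  P^+=[0.0852 0.0394; 0.0394 0.1527]
step 4: x^-=[-2.8467, 0.5290]  P^-=[0.3337 0.0609; 0.0609 0.2265]  S=[0.4191 -0.0384; -0.0384 0.5654]  K=[0.7739 0.0423; 0.0833 0.3846]  nu=[3.2319, -2.5983]  x^+=[-0.4552, -0.2011]  P^+=[0.0842 0.0363; 0.0363 0.1424]
step 5: x^-=[-0.4981, -0.2249]  P^-=[0.3318 0.0567; 0.0567 0.2165]  S=[0.4185 -0.0406; -0.0406 0.5571]  K=[0.7724 0.0389; 0.0786 0.3740]  nu=[4.0676, -2.5247]  x^+=[2.5456, -0.8494]  P^+=[0.0838 0.0350; 0.0350 0.1384]

K[0,0] = 0.7724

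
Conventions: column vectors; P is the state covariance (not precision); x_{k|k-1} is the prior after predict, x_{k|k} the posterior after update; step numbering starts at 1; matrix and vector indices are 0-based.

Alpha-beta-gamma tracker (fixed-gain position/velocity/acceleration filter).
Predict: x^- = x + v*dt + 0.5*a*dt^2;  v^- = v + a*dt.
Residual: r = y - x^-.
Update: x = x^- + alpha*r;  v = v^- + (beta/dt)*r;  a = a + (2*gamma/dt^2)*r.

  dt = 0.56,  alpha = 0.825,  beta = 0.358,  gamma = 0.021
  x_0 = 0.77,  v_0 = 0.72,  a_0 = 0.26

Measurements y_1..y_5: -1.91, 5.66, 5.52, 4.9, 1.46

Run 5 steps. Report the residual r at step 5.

step 1: x_pred=1.2140  r=-3.1240  x^+=-1.3633  v^+=-1.1315  a^+=-0.1584
step 2: x_pred=-2.0218  r=7.6818  x^+=4.3157  v^+=3.6906  a^+=0.8704
step 3: x_pred=6.5189  r=-0.9989  x^+=5.6948  v^+=3.5395  a^+=0.7366
step 4: x_pred=7.7924  r=-2.8924  x^+=5.4062  v^+=2.1029  a^+=0.3493
step 5: x_pred=6.6386  r=-5.1786  x^+=2.3662  v^+=-1.0121  a^+=-0.3443

resid = -5.1786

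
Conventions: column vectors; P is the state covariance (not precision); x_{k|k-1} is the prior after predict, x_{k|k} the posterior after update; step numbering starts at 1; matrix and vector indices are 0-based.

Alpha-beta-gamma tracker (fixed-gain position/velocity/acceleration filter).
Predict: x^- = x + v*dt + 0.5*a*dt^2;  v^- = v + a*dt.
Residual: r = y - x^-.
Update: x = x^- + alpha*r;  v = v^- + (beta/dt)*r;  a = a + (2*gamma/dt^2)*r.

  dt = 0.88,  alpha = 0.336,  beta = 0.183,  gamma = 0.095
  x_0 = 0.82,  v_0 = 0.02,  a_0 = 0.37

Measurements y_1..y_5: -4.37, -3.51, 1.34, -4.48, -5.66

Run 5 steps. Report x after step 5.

x_post = -5.8240

step 1: x_pred=0.9809  r=-5.3509  x^+=-0.8170  v^+=-0.7671  a^+=-0.9428
step 2: x_pred=-1.8572  r=-1.6528  x^+=-2.4125  v^+=-1.9405  a^+=-1.3484
step 3: x_pred=-4.6423  r=5.9823  x^+=-2.6322  v^+=-1.8831  a^+=0.1194
step 4: x_pred=-4.2431  r=-0.2369  x^+=-4.3227  v^+=-1.8273  a^+=0.0613
step 5: x_pred=-5.9070  r=0.2470  x^+=-5.8240  v^+=-1.7220  a^+=0.1219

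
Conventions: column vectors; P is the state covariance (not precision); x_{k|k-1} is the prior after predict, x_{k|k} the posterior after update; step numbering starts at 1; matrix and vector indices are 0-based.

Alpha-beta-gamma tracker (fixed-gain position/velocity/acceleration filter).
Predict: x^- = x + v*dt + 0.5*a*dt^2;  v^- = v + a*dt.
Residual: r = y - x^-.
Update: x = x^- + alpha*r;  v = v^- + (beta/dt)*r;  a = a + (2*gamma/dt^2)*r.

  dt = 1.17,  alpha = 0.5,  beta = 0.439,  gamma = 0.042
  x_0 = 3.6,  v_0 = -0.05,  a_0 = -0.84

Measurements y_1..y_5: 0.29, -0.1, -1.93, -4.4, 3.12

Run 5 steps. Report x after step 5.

x_post = -3.0808

step 1: x_pred=2.9666  r=-2.6766  x^+=1.6283  v^+=-2.0371  a^+=-1.0042
step 2: x_pred=-1.4425  r=1.3425  x^+=-0.7712  v^+=-2.7083  a^+=-0.9219
step 3: x_pred=-4.5710  r=2.6410  x^+=-3.2505  v^+=-2.7960  a^+=-0.7598
step 4: x_pred=-7.0418  r=2.6418  x^+=-5.7209  v^+=-2.6937  a^+=-0.5977
step 5: x_pred=-9.2817  r=12.4017  x^+=-3.0808  v^+=1.2603  a^+=0.1633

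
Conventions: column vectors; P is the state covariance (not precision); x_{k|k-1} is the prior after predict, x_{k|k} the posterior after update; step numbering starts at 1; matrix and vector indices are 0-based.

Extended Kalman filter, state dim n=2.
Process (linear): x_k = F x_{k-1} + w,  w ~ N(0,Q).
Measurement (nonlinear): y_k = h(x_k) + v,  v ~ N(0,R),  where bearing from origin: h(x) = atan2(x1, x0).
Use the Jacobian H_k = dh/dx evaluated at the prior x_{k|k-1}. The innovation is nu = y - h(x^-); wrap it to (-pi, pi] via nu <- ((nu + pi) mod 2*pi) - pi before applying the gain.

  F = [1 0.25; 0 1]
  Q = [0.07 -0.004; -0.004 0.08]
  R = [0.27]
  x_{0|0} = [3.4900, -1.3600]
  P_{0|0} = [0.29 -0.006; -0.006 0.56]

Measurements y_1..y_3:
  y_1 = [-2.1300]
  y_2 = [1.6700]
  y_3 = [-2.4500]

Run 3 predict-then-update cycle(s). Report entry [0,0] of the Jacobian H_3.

H_jac[0,0] = 0.0978

step 1: x^-=[3.1500, -1.3600]  P^-=[0.3920 0.1300; 0.1300 0.6400]  H_jac=[0.1155 0.2676]  S=[0.3291]  K=[0.2433; 0.5660]  nu=[-1.7224]  x^+=[2.7309, -2.3349]  P^+=[0.3725 0.0847; 0.0847 0.5346]
step 2: x^-=[2.1472, -2.3349]  P^-=[0.5183 0.2143; 0.2143 0.6146]  H_jac=[0.2320 0.2134]  S=[0.3471]  K=[0.4782; 0.5211]  nu=[2.4973]  x^+=[3.3414, -1.0336]  P^+=[0.4389 0.1278; 0.1278 0.5203]
step 3: x^-=[3.0830, -1.0336]  P^-=[0.6053 0.2539; 0.2539 0.6003]  H_jac=[0.0978 0.2916]  S=[0.3413]  K=[0.3903; 0.5856]  nu=[-2.1265]  x^+=[2.2530, -2.2789]  P^+=[0.5533 0.1759; 0.1759 0.4833]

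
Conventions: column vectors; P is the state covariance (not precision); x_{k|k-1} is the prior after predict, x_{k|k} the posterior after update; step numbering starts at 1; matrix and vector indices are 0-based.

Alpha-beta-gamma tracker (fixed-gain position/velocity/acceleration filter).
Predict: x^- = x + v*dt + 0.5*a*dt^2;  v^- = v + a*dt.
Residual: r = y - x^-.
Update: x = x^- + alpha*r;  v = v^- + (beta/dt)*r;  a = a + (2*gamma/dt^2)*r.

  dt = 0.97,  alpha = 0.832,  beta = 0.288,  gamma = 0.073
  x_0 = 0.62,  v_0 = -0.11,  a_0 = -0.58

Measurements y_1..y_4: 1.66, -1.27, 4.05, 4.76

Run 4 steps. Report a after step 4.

step 1: x_pred=0.2404  r=1.4196  x^+=1.4215  v^+=-0.2511  a^+=-0.3597
step 2: x_pred=1.0087  r=-2.2787  x^+=-0.8872  v^+=-1.2766  a^+=-0.7133
step 3: x_pred=-2.4611  r=6.5111  x^+=2.9561  v^+=-0.0353  a^+=0.2970
step 4: x_pred=3.0616  r=1.6984  x^+=4.4747  v^+=0.7570  a^+=0.5606

a_post = 0.5606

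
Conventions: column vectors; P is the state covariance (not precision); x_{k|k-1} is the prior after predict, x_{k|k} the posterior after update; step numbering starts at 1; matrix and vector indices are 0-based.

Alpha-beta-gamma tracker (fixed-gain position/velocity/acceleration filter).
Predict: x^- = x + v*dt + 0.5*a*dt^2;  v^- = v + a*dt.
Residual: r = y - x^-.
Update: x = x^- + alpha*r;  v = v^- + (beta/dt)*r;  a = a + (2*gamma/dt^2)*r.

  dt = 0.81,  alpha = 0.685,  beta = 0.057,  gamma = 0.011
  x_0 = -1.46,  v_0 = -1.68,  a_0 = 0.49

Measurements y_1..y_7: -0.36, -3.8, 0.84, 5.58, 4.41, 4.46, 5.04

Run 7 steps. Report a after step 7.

step 1: x_pred=-2.6601  r=2.3001  x^+=-1.0845  v^+=-1.1212  a^+=0.5671
step 2: x_pred=-1.8067  r=-1.9933  x^+=-3.1721  v^+=-0.8021  a^+=0.5003
step 3: x_pred=-3.6577  r=4.4977  x^+=-0.5768  v^+=-0.0804  a^+=0.6511
step 4: x_pred=-0.4283  r=6.0083  x^+=3.6874  v^+=0.8698  a^+=0.8526
step 5: x_pred=4.6716  r=-0.2616  x^+=4.4924  v^+=1.5420  a^+=0.8438
step 6: x_pred=6.0182  r=-1.5582  x^+=4.9508  v^+=2.1158  a^+=0.7915
step 7: x_pred=6.9243  r=-1.8843  x^+=5.6336  v^+=2.6243  a^+=0.7284

a_post = 0.7284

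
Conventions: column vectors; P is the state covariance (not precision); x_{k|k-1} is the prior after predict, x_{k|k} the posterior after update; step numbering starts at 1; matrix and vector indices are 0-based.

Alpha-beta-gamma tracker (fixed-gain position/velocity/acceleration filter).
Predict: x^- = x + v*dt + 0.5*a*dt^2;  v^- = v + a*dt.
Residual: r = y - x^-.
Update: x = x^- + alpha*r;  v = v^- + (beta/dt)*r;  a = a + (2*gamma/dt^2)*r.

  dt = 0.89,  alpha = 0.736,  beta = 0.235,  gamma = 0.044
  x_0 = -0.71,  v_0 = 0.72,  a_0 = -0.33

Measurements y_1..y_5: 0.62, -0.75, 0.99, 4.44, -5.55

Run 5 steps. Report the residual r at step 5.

step 1: x_pred=-0.1999  r=0.8199  x^+=0.4035  v^+=0.6428  a^+=-0.2389
step 2: x_pred=0.8810  r=-1.6310  x^+=-0.3194  v^+=-0.0005  a^+=-0.4201
step 3: x_pred=-0.4862  r=1.4762  x^+=0.6003  v^+=0.0154  a^+=-0.2561
step 4: x_pred=0.5125  r=3.9275  x^+=3.4032  v^+=0.8245  a^+=0.1802
step 5: x_pred=4.2083  r=-9.7583  x^+=-2.9738  v^+=-1.5918  a^+=-0.9039

resid = -9.7583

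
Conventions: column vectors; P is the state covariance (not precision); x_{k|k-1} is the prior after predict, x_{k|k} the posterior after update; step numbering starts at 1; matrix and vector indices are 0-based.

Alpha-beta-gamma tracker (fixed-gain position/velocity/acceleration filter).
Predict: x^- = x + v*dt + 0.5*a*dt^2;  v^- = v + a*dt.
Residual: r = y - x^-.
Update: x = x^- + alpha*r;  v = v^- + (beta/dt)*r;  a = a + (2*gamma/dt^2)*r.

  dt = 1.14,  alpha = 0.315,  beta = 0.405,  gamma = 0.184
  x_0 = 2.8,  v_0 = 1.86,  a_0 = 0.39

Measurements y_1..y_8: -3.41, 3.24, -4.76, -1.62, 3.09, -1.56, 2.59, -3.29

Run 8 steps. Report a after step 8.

step 1: x_pred=5.1738  r=-8.5838  x^+=2.4699  v^+=-0.7449  a^+=-2.0406
step 2: x_pred=0.2947  r=2.9453  x^+=1.2225  v^+=-2.0249  a^+=-1.2066
step 3: x_pred=-1.8700  r=-2.8900  x^+=-2.7803  v^+=-4.4272  a^+=-2.0250
step 4: x_pred=-9.1431  r=7.5231  x^+=-6.7733  v^+=-4.0630  a^+=0.1053
step 5: x_pred=-11.3367  r=14.4267  x^+=-6.7923  v^+=1.1823  a^+=4.1904
step 6: x_pred=-2.7215  r=1.1615  x^+=-2.3556  v^+=6.3721  a^+=4.5193
step 7: x_pred=7.8452  r=-5.2552  x^+=6.1898  v^+=9.6571  a^+=3.0312
step 8: x_pred=19.1686  r=-22.4586  x^+=12.0941  v^+=5.1340  a^+=-3.3282

a_post = -3.3282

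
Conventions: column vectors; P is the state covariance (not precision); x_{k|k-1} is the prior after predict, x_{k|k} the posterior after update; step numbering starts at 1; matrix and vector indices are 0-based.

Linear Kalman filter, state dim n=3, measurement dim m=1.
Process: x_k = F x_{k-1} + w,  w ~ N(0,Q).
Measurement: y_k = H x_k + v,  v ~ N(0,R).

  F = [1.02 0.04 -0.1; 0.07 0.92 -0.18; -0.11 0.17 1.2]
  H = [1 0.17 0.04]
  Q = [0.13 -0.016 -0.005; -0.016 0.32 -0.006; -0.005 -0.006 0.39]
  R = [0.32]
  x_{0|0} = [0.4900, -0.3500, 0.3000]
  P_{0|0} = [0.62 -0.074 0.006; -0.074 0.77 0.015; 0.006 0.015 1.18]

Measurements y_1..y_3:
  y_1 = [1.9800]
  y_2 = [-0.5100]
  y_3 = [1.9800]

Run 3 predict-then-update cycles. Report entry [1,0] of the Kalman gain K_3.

step 1: x^-=[0.4558, -0.3417, 0.2466]  P^-=[0.7807 0.0056 -0.2156; 0.0056 0.9983 -0.1219; -0.2156 -0.1219 2.1263]  S=[1.1159]  K=[0.6927; 0.1527; -0.1355]  nu=[1.5724]  x^+=[1.5450, -0.1016, 0.0335]  P^+=[0.2452 -0.1125 -0.1108; -0.1125 0.9723 -0.0988; -0.1108 -0.0988 2.1058]
step 2: x^-=[1.5685, 0.0087, -0.1470]  P^-=[0.4220 0.0002 -0.4375; 0.0002 1.2334 -0.4182; -0.4375 -0.4182 3.4465]  S=[0.7425]  K=[0.5448; 0.2602; -0.4993]  nu=[-2.0741]  x^+=[0.4386, -0.5310, 0.8886]  P^+=[0.2016 -0.1050 -0.2355; -0.1050 1.1832 -0.3217; -0.2355 -0.3217 3.2614]
step 3: x^-=[0.3373, -0.6178, 0.9278]  P^-=[0.4163 0.0786 -0.7296; 0.0786 1.5270 -0.8874; -0.7296 -0.8874 5.0579]  S=[0.7448]  K=[0.5377; 0.4064; -0.9104]  nu=[1.7106]  x^+=[1.2571, 0.0775, -0.6296]  P^+=[0.2010 -0.0842 -0.3650; -0.0842 1.4040 -0.6118; -0.3650 -0.6118 4.4406]

K[1,0] = 0.4064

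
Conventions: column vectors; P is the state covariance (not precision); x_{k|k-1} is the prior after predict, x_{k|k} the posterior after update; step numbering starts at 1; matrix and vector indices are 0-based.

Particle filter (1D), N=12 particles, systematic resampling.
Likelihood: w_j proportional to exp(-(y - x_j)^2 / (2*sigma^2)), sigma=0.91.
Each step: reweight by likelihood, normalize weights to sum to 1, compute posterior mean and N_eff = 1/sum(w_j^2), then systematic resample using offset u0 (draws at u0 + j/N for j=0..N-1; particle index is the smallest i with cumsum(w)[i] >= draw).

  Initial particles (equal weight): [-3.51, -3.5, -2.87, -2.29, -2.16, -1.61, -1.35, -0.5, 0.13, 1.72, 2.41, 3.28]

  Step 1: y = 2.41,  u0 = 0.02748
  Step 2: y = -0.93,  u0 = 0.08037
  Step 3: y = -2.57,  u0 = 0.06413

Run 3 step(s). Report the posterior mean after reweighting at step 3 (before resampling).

step 1: w=[0.0000, 0.0000, 0.0000, 0.0000, 0.0000, 0.0000, 0.0001, 0.0025, 0.0178, 0.3083, 0.4110, 0.2602]  mean=2.3754  Neff=3.0115  idx=[9, 9, 9, 9, 10, 10, 10, 10, 10, 11, 11, 11]
step 2: w=[0.2264, 0.2264, 0.2264, 0.2264, 0.0187, 0.0187, 0.0187, 0.0187, 0.0187, 0.0004, 0.0004, 0.0004]  mean=1.7861  Neff=4.8363  idx=[0, 0, 1, 1, 1, 2, 2, 2, 3, 3, 4, 8]
step 3: w=[0.0996, 0.0996, 0.0996, 0.0996, 0.0996, 0.0996, 0.0996, 0.0996, 0.0996, 0.0996, 0.0021, 0.0021]  mean=1.7229  Neff=10.0834  idx=[0, 1, 2, 3, 3, 4, 5, 6, 7, 8, 9, 9]

post_mean = 1.7229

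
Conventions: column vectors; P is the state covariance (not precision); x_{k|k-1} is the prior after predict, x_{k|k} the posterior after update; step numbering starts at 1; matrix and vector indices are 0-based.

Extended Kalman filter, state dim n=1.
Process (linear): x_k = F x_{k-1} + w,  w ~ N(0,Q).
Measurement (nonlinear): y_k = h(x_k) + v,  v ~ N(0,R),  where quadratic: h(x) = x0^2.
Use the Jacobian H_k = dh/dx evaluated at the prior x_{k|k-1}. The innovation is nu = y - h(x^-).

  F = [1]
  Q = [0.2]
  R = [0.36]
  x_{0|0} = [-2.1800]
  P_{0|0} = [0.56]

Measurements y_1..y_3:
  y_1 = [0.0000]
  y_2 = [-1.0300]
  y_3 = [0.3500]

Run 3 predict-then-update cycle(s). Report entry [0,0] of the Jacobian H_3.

H_jac[0,0] = -0.7004

step 1: x^-=[-2.1800]  P^-=[0.7600]  H_jac=[-4.3600]  S=[14.8073]  K=[-0.2238]  nu=[-4.7524]  x^+=[-1.1165]  P^+=[0.0185]
step 2: x^-=[-1.1165]  P^-=[0.2185]  H_jac=[-2.2330]  S=[1.4494]  K=[-0.3366]  nu=[-2.2766]  x^+=[-0.3502]  P^+=[0.0543]
step 3: x^-=[-0.3502]  P^-=[0.2543]  H_jac=[-0.7004]  S=[0.4847]  K=[-0.3674]  nu=[0.2274]  x^+=[-0.4337]  P^+=[0.1888]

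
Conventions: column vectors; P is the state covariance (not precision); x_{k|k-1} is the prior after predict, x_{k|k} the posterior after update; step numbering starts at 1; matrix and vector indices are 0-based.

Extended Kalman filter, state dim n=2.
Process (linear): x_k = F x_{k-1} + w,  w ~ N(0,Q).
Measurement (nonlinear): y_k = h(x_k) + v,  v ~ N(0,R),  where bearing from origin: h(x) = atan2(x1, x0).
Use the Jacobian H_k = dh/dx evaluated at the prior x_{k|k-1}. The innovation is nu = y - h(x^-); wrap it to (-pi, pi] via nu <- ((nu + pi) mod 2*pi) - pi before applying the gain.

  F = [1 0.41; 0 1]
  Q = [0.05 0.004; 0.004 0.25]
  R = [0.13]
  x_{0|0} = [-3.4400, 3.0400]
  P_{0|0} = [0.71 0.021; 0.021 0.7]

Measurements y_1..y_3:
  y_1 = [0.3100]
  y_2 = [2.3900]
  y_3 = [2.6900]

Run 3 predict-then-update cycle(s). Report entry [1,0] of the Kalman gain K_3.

step 1: x^-=[-2.1936, 3.0400]  P^-=[0.8949 0.3120; 0.3120 0.9500]  H_jac=[-0.2163 -0.1561]  S=[0.2161]  K=[-1.1212; -0.9985]  nu=[-1.8859]  x^+=[-0.0792, 4.9231]  P^+=[0.6232 0.0701; 0.0701 0.7345]
step 2: x^-=[1.9393, 4.9231]  P^-=[0.8542 0.3752; 0.3752 0.9845]  H_jac=[-0.1758 0.0693]  S=[0.1520]  K=[-0.8172; 0.0146]  nu=[1.1945]  x^+=[0.9632, 4.9405]  P^+=[0.7527 0.3770; 0.3770 0.9845]
step 3: x^-=[2.9888, 4.9405]  P^-=[1.2774 0.7847; 0.7847 1.2345]  H_jac=[-0.1482 0.0896]  S=[0.1471]  K=[-0.8084; -0.0381]  nu=[1.6633]  x^+=[1.6442, 4.8771]  P^+=[1.1812 0.7802; 0.7802 1.2343]

K[1,0] = -0.0381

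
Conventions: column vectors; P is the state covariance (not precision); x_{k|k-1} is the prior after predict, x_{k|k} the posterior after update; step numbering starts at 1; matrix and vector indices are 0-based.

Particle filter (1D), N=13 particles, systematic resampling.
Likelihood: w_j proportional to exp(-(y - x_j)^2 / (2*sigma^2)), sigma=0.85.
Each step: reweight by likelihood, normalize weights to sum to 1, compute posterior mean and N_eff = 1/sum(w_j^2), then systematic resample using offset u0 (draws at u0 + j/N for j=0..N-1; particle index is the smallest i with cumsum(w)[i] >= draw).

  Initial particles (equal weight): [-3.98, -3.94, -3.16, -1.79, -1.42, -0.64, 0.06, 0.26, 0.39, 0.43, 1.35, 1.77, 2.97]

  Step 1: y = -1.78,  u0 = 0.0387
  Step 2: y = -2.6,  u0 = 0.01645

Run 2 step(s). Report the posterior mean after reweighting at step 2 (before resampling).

step 1: w=[0.0121, 0.0137, 0.0926, 0.3461, 0.3164, 0.1408, 0.0332, 0.0194, 0.0133, 0.0118, 0.0004, 0.0001, 0.0000]  mean=-1.5361  Neff=3.9932  idx=[2, 2, 3, 3, 3, 3, 4, 4, 4, 4, 5, 5, 7]
step 2: w=[0.1383, 0.1383, 0.1091, 0.1091, 0.1091, 0.1091, 0.0656, 0.0656, 0.0656, 0.0656, 0.0120, 0.0120, 0.0006]  mean=-2.0430  Neff=9.6741  idx=[0, 0, 1, 1, 2, 3, 3, 4, 5, 5, 7, 8, 9]

post_mean = -2.0430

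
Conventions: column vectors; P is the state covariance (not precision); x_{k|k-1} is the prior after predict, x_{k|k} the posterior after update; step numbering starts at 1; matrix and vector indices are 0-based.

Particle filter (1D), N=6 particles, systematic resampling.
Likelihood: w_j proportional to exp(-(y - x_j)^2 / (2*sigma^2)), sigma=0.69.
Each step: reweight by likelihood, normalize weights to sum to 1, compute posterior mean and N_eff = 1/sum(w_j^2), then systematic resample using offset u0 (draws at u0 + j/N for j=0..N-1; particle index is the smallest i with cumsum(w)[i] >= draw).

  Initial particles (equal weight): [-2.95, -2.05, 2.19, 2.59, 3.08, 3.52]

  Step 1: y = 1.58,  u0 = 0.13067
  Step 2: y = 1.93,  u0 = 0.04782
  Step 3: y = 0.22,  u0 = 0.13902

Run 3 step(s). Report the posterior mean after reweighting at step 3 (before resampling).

step 1: w=[0.0000, 0.0000, 0.5974, 0.3025, 0.0831, 0.0170]  mean=2.4075  Neff=2.1949  idx=[2, 2, 2, 3, 3, 4]
step 2: w=[0.2161, 0.2161, 0.2161, 0.1469, 0.1469, 0.0579]  mean=2.3590  Neff=5.3581  idx=[0, 0, 1, 2, 3, 4]
step 3: w=[0.2313, 0.2313, 0.2313, 0.2313, 0.0374, 0.0374]  mean=2.2199  Neff=4.6120  idx=[0, 1, 2, 2, 3, 5]

post_mean = 2.2199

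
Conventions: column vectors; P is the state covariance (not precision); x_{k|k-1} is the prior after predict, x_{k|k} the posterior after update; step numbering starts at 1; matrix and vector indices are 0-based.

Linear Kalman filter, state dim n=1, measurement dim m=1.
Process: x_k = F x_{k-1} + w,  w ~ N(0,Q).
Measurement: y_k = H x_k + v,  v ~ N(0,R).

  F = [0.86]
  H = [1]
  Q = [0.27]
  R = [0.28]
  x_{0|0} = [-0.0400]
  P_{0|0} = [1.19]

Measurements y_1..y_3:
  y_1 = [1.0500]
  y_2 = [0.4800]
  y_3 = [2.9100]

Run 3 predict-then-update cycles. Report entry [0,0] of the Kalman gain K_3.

K[0,0] = 0.5859

step 1: x^-=[-0.0344]  P^-=[1.1501]  S=[1.4301]  K=[0.8042]  nu=[1.0844]  x^+=[0.8377]  P^+=[0.2252]
step 2: x^-=[0.7204]  P^-=[0.4365]  S=[0.7165]  K=[0.6092]  nu=[-0.2404]  x^+=[0.5739]  P^+=[0.1706]
step 3: x^-=[0.4936]  P^-=[0.3962]  S=[0.6762]  K=[0.5859]  nu=[2.4164]  x^+=[1.9094]  P^+=[0.1641]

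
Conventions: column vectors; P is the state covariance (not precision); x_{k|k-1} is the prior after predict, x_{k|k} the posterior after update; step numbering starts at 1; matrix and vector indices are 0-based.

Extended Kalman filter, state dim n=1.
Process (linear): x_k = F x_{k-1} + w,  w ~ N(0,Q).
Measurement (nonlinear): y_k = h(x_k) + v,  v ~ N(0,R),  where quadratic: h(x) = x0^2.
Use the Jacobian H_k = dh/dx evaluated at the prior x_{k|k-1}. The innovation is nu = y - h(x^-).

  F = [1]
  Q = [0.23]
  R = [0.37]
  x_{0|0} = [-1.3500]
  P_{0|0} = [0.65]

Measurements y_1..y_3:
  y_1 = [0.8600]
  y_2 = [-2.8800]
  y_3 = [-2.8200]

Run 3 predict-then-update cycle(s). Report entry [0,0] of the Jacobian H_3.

step 1: x^-=[-1.3500]  P^-=[0.8800]  H_jac=[-2.7000]  S=[6.7852]  K=[-0.3502]  nu=[-0.9625]  x^+=[-1.0130]  P^+=[0.0480]
step 2: x^-=[-1.0130]  P^-=[0.2780]  H_jac=[-2.0259]  S=[1.5110]  K=[-0.3727]  nu=[-3.9061]  x^+=[0.4430]  P^+=[0.0681]
step 3: x^-=[0.4430]  P^-=[0.2981]  H_jac=[0.8859]  S=[0.6039]  K=[0.4372]  nu=[-3.0162]  x^+=[-0.8759]  P^+=[0.1826]

H_jac[0,0] = 0.8859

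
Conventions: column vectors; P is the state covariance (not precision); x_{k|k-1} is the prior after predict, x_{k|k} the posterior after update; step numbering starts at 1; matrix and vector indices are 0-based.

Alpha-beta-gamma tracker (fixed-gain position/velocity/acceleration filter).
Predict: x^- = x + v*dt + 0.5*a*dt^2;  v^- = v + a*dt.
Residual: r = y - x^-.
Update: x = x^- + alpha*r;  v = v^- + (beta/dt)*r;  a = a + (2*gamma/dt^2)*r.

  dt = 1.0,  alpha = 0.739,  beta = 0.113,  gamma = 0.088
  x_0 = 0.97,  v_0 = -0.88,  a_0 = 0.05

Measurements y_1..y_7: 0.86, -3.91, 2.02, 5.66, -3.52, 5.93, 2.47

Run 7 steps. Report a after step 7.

step 1: x_pred=0.1150  r=0.7450  x^+=0.6656  v^+=-0.7458  a^+=0.1811
step 2: x_pred=0.0103  r=-3.9203  x^+=-2.8868  v^+=-1.0077  a^+=-0.5089
step 3: x_pred=-4.1489  r=6.1689  x^+=0.4099  v^+=-0.8195  a^+=0.5769
step 4: x_pred=-0.1211  r=5.7811  x^+=4.1511  v^+=0.4107  a^+=1.5944
step 5: x_pred=5.3590  r=-8.8790  x^+=-1.2026  v^+=1.0017  a^+=0.0316
step 6: x_pred=-0.1850  r=6.1150  x^+=4.3340  v^+=1.7244  a^+=1.1079
step 7: x_pred=6.6123  r=-4.1423  x^+=3.5511  v^+=2.3642  a^+=0.3789

a_post = 0.3789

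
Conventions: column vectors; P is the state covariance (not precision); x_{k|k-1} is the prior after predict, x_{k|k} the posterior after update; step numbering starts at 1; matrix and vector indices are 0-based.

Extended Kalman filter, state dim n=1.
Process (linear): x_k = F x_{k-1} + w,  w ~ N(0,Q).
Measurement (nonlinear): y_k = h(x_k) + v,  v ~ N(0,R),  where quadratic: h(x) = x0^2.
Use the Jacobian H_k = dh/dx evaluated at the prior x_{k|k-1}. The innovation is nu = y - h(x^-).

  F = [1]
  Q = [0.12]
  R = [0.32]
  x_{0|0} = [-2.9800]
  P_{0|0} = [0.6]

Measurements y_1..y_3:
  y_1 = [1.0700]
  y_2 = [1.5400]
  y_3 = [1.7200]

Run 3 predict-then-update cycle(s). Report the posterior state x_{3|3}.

x_post = [-1.3256]

step 1: x^-=[-2.9800]  P^-=[0.7200]  H_jac=[-5.9600]  S=[25.8956]  K=[-0.1657]  nu=[-7.8104]  x^+=[-1.6857]  P^+=[0.0089]
step 2: x^-=[-1.6857]  P^-=[0.1289]  H_jac=[-3.3714]  S=[1.7851]  K=[-0.2434]  nu=[-1.3017]  x^+=[-1.3688]  P^+=[0.0231]
step 3: x^-=[-1.3688]  P^-=[0.1431]  H_jac=[-2.7377]  S=[1.3926]  K=[-0.2813]  nu=[-0.1537]  x^+=[-1.3256]  P^+=[0.0329]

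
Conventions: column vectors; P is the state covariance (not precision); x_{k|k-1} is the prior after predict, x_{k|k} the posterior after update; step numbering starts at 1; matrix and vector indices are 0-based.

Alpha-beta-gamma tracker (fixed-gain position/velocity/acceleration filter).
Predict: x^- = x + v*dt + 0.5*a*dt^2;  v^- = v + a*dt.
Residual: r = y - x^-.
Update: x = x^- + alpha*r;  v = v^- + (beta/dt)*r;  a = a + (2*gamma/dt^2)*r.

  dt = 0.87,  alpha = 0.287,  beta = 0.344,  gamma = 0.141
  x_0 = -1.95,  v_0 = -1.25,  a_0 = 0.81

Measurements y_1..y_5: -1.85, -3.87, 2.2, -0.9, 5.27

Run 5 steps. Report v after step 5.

v_post = 4.6454

step 1: x_pred=-2.7310  r=0.8810  x^+=-2.4781  v^+=-0.1970  a^+=1.1382
step 2: x_pred=-2.2187  r=-1.6513  x^+=-2.6926  v^+=0.1404  a^+=0.5230
step 3: x_pred=-2.3726  r=4.5726  x^+=-1.0603  v^+=2.4034  a^+=2.2266
step 4: x_pred=1.8734  r=-2.7734  x^+=1.0774  v^+=3.2440  a^+=1.1933
step 5: x_pred=4.3513  r=0.9187  x^+=4.6149  v^+=4.6454  a^+=1.5356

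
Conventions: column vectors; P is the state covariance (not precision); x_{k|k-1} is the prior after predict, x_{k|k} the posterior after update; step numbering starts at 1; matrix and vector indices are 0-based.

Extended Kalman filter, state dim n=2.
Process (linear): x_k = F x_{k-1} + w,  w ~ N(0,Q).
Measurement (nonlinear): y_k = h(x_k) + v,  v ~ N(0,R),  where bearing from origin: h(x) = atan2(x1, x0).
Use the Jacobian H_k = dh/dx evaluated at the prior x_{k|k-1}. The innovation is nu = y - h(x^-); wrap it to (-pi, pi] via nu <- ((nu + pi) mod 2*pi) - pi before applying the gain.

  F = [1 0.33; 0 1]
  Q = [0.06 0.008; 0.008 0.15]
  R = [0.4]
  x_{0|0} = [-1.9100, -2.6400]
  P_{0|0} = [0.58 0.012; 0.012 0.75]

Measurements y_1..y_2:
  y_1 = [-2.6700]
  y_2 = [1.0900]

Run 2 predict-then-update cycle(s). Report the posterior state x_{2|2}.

step 1: x^-=[-2.7812, -2.6400]  P^-=[0.7296 0.2675; 0.2675 0.9000]  H_jac=[0.1795 -0.1891]  S=[0.4375]  K=[0.1837; -0.2793]  nu=[-0.2878]  x^+=[-2.8341, -2.5596]  P^+=[0.7148 0.2900; 0.2900 0.8659]
step 2: x^-=[-3.6788, -2.5596]  P^-=[1.0605 0.5837; 0.5837 1.0159]  H_jac=[0.1274 -0.1832]  S=[0.4241]  K=[0.0666; -0.2634]  nu=[-2.6595]  x^+=[-3.8559, -1.8592]  P^+=[1.0586 0.5911; 0.5911 0.9865]

x_post = [-3.8559, -1.8592]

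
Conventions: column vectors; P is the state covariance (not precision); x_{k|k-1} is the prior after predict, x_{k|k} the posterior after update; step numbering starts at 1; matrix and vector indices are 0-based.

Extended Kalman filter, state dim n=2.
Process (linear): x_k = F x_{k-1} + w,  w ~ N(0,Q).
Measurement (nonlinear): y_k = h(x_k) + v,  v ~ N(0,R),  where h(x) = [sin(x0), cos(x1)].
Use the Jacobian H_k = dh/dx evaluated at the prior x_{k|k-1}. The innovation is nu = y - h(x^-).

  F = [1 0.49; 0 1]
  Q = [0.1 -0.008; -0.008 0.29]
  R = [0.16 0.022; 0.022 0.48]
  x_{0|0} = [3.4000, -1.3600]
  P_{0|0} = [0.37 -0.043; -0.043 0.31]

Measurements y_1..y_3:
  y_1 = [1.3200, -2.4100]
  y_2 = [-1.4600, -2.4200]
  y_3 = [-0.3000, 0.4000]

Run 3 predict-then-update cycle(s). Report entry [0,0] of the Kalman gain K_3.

step 1: x^-=[2.7336, -1.3600]  P^-=[0.5023 0.1009; 0.1009 0.6000]  H_jac=[-0.9179 0.0000; 0.0000 0.9779]  S=[0.5832 -0.0686; -0.0686 1.0537]  K=[-0.7856 0.0425; -0.0941 0.5507]  nu=[0.9232, -2.6192]  x^+=[1.8970, -2.8892]  P^+=[0.1359 0.0032; 0.0032 0.2682]
step 2: x^-=[0.4813, -2.8892]  P^-=[0.3034 0.1266; 0.1266 0.5582]  H_jac=[0.8864 0.0000; 0.0000 0.2497]  S=[0.3984 0.0500; 0.0500 0.5148]  K=[0.6756 -0.0042; 0.2508 0.2464]  nu=[-1.9229, -1.4517]  x^+=[-0.8117, -3.7291]  P^+=[0.1218 0.0514; 0.0514 0.4957]
step 3: x^-=[-2.6390, -3.7291]  P^-=[0.3912 0.2863; 0.2863 0.7857]  H_jac=[-0.8763 0.0000; 0.0000 -0.5543]  S=[0.4604 0.1610; 0.1610 0.7214]  K=[-0.7242 -0.0583; -0.3620 -0.5229]  nu=[0.1817, 1.2323]  x^+=[-2.8424, -4.4392]  P^+=[0.1337 0.0792; 0.0792 0.4672]

K[0,0] = -0.7242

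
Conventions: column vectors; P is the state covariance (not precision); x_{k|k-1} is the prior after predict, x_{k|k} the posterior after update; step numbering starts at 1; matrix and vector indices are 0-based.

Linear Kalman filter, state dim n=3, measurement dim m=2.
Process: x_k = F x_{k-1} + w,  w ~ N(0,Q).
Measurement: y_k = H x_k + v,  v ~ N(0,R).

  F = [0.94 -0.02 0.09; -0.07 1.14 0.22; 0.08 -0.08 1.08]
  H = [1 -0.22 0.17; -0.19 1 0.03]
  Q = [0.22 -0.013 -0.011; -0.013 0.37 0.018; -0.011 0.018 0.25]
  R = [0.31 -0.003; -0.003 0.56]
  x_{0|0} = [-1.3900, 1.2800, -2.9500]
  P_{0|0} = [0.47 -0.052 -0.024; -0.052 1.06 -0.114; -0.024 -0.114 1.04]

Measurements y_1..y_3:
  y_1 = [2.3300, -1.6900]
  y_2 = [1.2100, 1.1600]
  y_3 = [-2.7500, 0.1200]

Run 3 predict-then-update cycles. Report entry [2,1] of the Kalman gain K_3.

K[2,1] = 0.3908

step 1: x^-=[-1.5977, 0.9075, -3.3996]  P^-=[0.6424 -0.1193 0.1099; -0.1193 1.7521 0.0238; 0.1099 0.0238 1.4891]  S=[1.1683 -0.6236; -0.6236 2.3821]  K=[0.6219 0.0628; -0.0358 0.7360; 0.3684 0.1164]  nu=[4.7053, -2.7991]  x^+=[1.1525, -1.3208, -1.9922]  P^+=[0.2300 0.0805 -0.1156; 0.0805 0.4275 0.0016; -0.1156 0.0016 1.3517]
step 2: x^-=[0.9304, -2.0247, -1.9538]  P^-=[0.4117 0.0522 0.0139; 0.0522 0.9836 0.3153; 0.0139 0.3153 1.8096]  S=[0.7798 -0.1825; -0.1825 1.5590]  K=[0.5269 0.0453; 0.0060 0.6313; 0.3892 0.2809]  nu=[0.1663, 3.4201]  x^+=[1.1729, 0.1355, -0.9283]  P^+=[0.2008 0.0660 -0.1356; 0.0660 0.3636 0.0821; -0.1356 0.0821 1.6084]
step 3: x^-=[1.0162, -0.1319, -0.9196]  P^-=[0.3848 0.0490 0.0150; 0.0490 0.9562 0.4798; 0.0150 0.4798 2.0912]  S=[0.7492 -0.1464; -0.1464 1.5420]  K=[0.5091 0.0330; 0.0156 0.6249; 0.4300 0.3908]  nu=[-3.6389, 0.4725]  x^+=[-0.8209, 0.1066, -2.2995]  P^+=[0.1939 0.0579 -0.1377; 0.0579 0.3567 0.1384; -0.1377 0.1384 1.7663]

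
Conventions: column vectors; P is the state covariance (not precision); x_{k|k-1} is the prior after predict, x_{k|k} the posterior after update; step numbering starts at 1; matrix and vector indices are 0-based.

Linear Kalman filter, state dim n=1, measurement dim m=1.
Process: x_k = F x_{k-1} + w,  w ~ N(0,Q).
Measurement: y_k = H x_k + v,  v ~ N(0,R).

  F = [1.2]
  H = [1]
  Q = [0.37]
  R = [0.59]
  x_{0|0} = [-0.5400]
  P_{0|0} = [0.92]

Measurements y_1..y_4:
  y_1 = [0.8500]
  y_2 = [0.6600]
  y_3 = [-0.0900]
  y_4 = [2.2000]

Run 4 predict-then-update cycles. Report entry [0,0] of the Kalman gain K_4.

K[0,0] = 0.5998

step 1: x^-=[-0.6480]  P^-=[1.6948]  S=[2.2848]  K=[0.7418]  nu=[1.4980]  x^+=[0.4632]  P^+=[0.4376]
step 2: x^-=[0.5558]  P^-=[1.0002]  S=[1.5902]  K=[0.6290]  nu=[0.1042]  x^+=[0.6213]  P^+=[0.3711]
step 3: x^-=[0.7456]  P^-=[0.9044]  S=[1.4944]  K=[0.6052]  nu=[-0.8356]  x^+=[0.2399]  P^+=[0.3571]
step 4: x^-=[0.2879]  P^-=[0.8842]  S=[1.4742]  K=[0.5998]  nu=[1.9121]  x^+=[1.4347]  P^+=[0.3539]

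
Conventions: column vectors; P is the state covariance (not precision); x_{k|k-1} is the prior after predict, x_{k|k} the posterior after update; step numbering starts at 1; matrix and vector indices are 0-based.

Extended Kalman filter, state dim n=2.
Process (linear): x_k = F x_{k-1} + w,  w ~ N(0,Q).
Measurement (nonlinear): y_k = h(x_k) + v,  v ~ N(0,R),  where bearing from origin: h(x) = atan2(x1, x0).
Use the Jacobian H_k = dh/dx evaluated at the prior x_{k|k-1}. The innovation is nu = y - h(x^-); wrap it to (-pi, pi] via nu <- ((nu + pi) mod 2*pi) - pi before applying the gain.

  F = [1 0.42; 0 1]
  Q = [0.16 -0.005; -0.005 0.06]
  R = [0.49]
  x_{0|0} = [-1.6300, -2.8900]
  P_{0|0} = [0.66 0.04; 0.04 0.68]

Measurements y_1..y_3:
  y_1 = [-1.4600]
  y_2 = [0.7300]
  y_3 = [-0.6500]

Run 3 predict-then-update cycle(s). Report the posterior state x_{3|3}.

x_post = [-5.4667, -2.9414]

step 1: x^-=[-2.8438, -2.8900]  P^-=[0.9736 0.3206; 0.3206 0.7400]  H_jac=[0.1758 -0.1730]  S=[0.5227]  K=[0.2213; -0.1371]  nu=[0.8881]  x^+=[-2.6472, -3.0117]  P^+=[0.9479 0.3365; 0.3365 0.7302]
step 2: x^-=[-3.9122, -3.0117]  P^-=[1.5194 0.6381; 0.6381 0.7902]  H_jac=[0.1236 -0.1605]  S=[0.5082]  K=[0.1679; -0.0944]  nu=[-3.0677]  x^+=[-4.4271, -2.7222]  P^+=[1.5051 0.6462; 0.6462 0.7857]
step 3: x^-=[-5.5704, -2.7222]  P^-=[2.3464 0.9712; 0.9712 0.8457]  H_jac=[0.0708 -0.1449]  S=[0.4996]  K=[0.0509; -0.1076]  nu=[2.0370]  x^+=[-5.4667, -2.9414]  P^+=[2.3451 0.9739; 0.9739 0.8399]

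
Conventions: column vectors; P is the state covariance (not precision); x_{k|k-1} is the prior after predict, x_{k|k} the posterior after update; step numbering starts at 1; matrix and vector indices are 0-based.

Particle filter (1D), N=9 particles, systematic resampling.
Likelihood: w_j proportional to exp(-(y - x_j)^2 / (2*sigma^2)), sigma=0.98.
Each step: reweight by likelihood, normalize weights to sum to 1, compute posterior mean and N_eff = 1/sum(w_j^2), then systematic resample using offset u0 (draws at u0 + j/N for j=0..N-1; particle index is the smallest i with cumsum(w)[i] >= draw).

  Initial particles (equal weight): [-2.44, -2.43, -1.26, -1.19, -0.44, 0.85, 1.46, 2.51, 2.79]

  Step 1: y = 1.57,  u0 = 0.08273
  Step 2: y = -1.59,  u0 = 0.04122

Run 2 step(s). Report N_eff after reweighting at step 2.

N_eff = 3.6855

step 1: w=[0.0001, 0.0001, 0.0051, 0.0063, 0.0406, 0.2540, 0.3306, 0.2100, 0.1533]  mean=1.6210  Neff=4.1139  idx=[5, 5, 5, 6, 6, 7, 7, 8, 8]
step 2: w=[0.2977, 0.2977, 0.2977, 0.0521, 0.0521, 0.0010, 0.0010, 0.0003, 0.0003]  mean=0.9182  Neff=3.6855  idx=[0, 0, 0, 1, 1, 2, 2, 2, 3]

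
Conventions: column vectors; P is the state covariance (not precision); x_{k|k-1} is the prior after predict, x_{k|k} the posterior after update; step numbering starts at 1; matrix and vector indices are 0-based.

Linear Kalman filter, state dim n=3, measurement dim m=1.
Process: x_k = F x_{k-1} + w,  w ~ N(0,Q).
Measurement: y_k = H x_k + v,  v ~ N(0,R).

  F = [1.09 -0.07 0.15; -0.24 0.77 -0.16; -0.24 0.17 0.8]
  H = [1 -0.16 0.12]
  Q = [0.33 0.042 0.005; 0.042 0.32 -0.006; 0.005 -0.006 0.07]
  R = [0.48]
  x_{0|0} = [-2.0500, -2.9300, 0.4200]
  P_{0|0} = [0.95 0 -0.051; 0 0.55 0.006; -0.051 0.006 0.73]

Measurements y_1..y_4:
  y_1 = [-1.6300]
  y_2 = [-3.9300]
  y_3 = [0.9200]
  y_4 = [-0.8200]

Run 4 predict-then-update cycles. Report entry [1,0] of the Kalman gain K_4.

step 1: x^-=[-1.9664, -1.8313, 0.3299]  P^-=[1.4610 -0.2422 -0.2053; -0.2422 0.7141 0.0386; -0.2053 0.0386 0.6290]  S=[1.9951]  K=[0.7394; -0.1763; -0.0682]  nu=[0.0038]  x^+=[-1.9636, -1.8320, 0.3296]  P^+=[0.3703 0.0179 -0.1047; 0.0179 0.6521 0.0147; -0.1047 0.0147 0.6198]
step 2: x^-=[-1.9626, -0.9921, 0.4235]  P^-=[0.7498 -0.0657 -0.1097; -0.0657 0.7255 0.0420; -0.1097 0.0420 0.5496]  S=[1.2494]  K=[0.5980; -0.1414; -0.0404]  nu=[-2.1769]  x^+=[-3.2645, -0.6842, 0.5114]  P^+=[0.3030 0.0400 -0.0795; 0.0400 0.7005 0.0349; -0.0795 0.0349 0.5475]
step 3: x^-=[-3.4337, 0.1748, 1.0763]  P^-=[0.6729 -0.0328 -0.0763; -0.0328 0.7373 0.0568; -0.0763 0.0568 0.4949]  S=[1.1689]  K=[0.5723; -0.1231; -0.0223]  nu=[4.2525]  x^+=[-0.9999, -0.3488, 0.9816]  P^+=[0.2900 0.0496 -0.0614; 0.0496 0.7196 0.0536; -0.0614 0.0536 0.4943]
step 4: x^-=[-0.9182, -0.1856, 0.9659]  P^-=[0.6604 -0.0223 -0.0631; -0.0223 0.7398 0.0714; -0.0631 0.0714 0.4580]  S=[1.1552]  K=[0.5682; -0.1144; -0.0169]  nu=[-0.0474]  x^+=[-0.9451, -0.1802, 0.9667]  P^+=[0.2874 0.0527 -0.0520; 0.0527 0.7246 0.0692; -0.0520 0.0692 0.4576]

K[1,0] = -0.1144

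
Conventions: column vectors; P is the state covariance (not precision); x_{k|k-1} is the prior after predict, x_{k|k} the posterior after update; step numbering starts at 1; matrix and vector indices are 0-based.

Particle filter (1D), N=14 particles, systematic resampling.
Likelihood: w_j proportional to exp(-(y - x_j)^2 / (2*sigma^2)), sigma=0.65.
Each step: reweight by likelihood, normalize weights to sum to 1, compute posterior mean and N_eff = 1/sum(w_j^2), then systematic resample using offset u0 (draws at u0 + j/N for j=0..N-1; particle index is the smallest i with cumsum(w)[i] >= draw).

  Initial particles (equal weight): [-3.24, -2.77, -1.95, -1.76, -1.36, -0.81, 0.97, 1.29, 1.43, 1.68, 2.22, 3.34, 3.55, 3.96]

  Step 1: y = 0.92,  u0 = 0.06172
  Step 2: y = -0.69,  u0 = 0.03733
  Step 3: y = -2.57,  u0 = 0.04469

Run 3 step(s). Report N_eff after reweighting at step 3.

step 1: w=[0.0000, 0.0000, 0.0000, 0.0001, 0.0007, 0.0089, 0.3063, 0.2612, 0.2258, 0.1551, 0.0416, 0.0003, 0.0001, 0.0000]  mean=1.3029  Neff=4.1858  idx=[6, 6, 6, 6, 7, 7, 7, 7, 8, 8, 8, 9, 9, 10]
step 2: w=[0.1832, 0.1832, 0.1832, 0.1832, 0.0461, 0.0461, 0.0461, 0.0461, 0.0234, 0.0234, 0.0234, 0.0062, 0.0062, 0.0002]  mean=1.0704  Neff=6.9244  idx=[0, 0, 0, 1, 1, 2, 2, 2, 3, 3, 4, 5, 7, 10]
step 3: w=[0.0981, 0.0981, 0.0981, 0.0981, 0.0981, 0.0981, 0.0981, 0.0981, 0.0981, 0.0981, 0.0059, 0.0059, 0.0059, 0.0016]  mean=0.9765  Neff=10.3892  idx=[0, 1, 1, 2, 3, 4, 4, 5, 6, 7, 7, 8, 9, 9]

N_eff = 10.3892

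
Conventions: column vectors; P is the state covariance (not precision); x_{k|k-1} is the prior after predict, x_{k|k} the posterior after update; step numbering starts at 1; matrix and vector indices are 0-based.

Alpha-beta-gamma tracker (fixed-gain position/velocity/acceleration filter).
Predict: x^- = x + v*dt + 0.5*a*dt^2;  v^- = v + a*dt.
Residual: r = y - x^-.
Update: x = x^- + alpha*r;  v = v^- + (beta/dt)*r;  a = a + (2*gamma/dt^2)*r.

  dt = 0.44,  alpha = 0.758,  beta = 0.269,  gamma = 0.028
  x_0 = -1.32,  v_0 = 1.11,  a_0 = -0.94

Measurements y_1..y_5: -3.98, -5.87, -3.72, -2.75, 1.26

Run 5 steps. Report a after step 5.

step 1: x_pred=-0.9226  r=-3.0574  x^+=-3.2401  v^+=-1.1728  a^+=-1.8244
step 2: x_pred=-3.9327  r=-1.9373  x^+=-5.4012  v^+=-3.1599  a^+=-2.3847
step 3: x_pred=-7.0224  r=3.3024  x^+=-4.5192  v^+=-2.1902  a^+=-1.4295
step 4: x_pred=-5.6212  r=2.8712  x^+=-3.4448  v^+=-1.0638  a^+=-0.5990
step 5: x_pred=-3.9709  r=5.2309  x^+=-0.0059  v^+=1.8706  a^+=0.9141

a_post = 0.9141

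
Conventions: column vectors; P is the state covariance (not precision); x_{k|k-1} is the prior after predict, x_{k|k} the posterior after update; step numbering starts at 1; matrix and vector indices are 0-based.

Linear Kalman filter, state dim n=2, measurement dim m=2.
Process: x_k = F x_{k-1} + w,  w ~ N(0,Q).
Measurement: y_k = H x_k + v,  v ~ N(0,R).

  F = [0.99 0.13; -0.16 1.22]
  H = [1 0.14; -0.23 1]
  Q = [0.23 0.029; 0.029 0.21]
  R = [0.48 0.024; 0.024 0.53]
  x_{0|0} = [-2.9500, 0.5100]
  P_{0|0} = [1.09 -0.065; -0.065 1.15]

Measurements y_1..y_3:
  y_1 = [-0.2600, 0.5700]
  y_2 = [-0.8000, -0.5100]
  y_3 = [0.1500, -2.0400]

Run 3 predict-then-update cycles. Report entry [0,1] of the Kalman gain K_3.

K[0,1] = -0.0633

step 1: x^-=[-2.8542, 1.0942]  P^-=[1.3010 -0.0384; -0.0384 1.9749]  S=[1.8090 -0.0359; -0.0359 2.5914]  K=[0.7138 -0.1204; 0.1468 0.7675]  nu=[2.4410, -1.1807]  x^+=[-0.9696, 0.5464]  P^+=[0.3355 0.0305; 0.0305 0.4173]
step 2: x^-=[-0.8888, 0.8218]  P^-=[0.5737 0.0782; 0.0782 0.8279]  S=[1.0918 0.0837; 0.0837 1.3522]  K=[0.5411 -0.0732; 0.1325 0.5907]  nu=[-0.0262, -1.5362]  x^+=[-0.7906, -0.0892]  P^+=[0.2534 0.0325; 0.0325 0.3237]
step 3: x^-=[-0.7942, 0.0177]  P^-=[0.4922 0.0787; 0.0787 0.6856]  S=[1.0077 0.0830; 0.0830 1.2055]  K=[0.5046 -0.0633; 0.1285 0.5449]  nu=[0.9418, -2.2404]  x^+=[-0.1771, -1.0821]  P^+=[0.2361 0.0328; 0.0328 0.2994]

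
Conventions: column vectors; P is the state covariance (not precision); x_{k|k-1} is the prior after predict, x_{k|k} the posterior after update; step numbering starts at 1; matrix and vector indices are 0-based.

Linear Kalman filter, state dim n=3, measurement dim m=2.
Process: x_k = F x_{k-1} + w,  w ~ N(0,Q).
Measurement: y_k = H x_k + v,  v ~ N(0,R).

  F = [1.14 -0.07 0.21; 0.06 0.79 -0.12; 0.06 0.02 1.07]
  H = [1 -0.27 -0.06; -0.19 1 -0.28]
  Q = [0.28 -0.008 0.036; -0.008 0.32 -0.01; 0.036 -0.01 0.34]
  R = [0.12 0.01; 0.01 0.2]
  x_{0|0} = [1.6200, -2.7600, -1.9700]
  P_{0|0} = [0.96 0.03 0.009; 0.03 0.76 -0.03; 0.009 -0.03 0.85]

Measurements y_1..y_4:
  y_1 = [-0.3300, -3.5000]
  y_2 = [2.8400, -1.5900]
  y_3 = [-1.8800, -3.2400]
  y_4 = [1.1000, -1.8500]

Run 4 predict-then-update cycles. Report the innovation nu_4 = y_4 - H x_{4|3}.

step 1: x^-=[1.6263, -1.8468, -2.0659]  P^-=[1.5692 0.0148 0.3054; 0.0148 0.8184 -0.1270; 0.3054 -0.1270 1.3169]  S=[1.7049 -0.5555; -0.5555 1.2763]  K=[0.9475 0.1234; 0.1175 0.7180; 0.0134 -0.4280]  nu=[-2.5789, -1.9227]  x^+=[-1.0545, -3.5302, -1.2776]  P^+=[0.1490 0.0979 0.1267; 0.0979 0.2306 0.2400; 0.1267 0.2400 1.0764]
step 2: x^-=[-1.2233, -2.6988, -1.5009]  P^-=[0.5602 0.0762 0.4287; 0.0762 0.4419 0.0702; 0.4287 0.0702 1.5997]  S=[0.6279 -0.2228; -0.2228 0.7649]  K=[0.8351 0.0468; 0.1269 0.5701; 0.3198 -0.5071]  nu=[3.2445, 0.4562]  x^+=[1.5076, -2.0269, -0.6947]  P^+=[0.1381 0.0966 0.1882; 0.0966 0.2155 0.2922; 0.1882 0.2922 1.2665]
step 3: x^-=[1.7147, -1.4274, -0.6934]  P^-=[0.5824 0.0718 0.5428; 0.0718 0.4243 0.0930; 0.5428 0.0930 1.8275]  S=[0.6390 -0.2534; -0.2534 0.7670]  K=[0.8417 0.0292; 0.1417 0.5483; 0.4243 -0.5403]  nu=[-4.0217, -1.6809]  x^+=[-1.7195, -2.9191, -1.4916]  P^+=[0.1415 0.1012 0.2146; 0.1012 0.2203 0.3213; 0.2146 0.3213 1.3725]
step 4: x^-=[-2.0691, -2.2302, -1.7576]  P^-=[0.6027 0.0750 0.5974; 0.0750 0.4233 0.1057; 0.5974 0.1057 1.9535]  S=[0.6518 -0.2660; -0.2660 0.7741]  K=[0.8485 0.0244; 0.1512 0.5422; 0.4658 -0.5566]  nu=[2.4615, -0.5050]  x^+=[0.0072, -2.1319, -0.3298]  P^+=[0.1439 0.1045 0.2277; 0.1045 0.2245 0.3382; 0.2277 0.3382 1.4343]

innov = [2.4615, -0.5050]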